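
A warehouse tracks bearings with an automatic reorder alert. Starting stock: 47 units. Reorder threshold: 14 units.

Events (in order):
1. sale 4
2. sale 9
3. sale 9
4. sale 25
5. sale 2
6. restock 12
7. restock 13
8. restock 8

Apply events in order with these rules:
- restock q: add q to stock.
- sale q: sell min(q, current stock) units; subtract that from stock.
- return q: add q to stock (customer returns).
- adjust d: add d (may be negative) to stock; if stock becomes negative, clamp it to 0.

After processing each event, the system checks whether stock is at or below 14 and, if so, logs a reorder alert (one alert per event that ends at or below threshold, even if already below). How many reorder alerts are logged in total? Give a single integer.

Answer: 3

Derivation:
Processing events:
Start: stock = 47
  Event 1 (sale 4): sell min(4,47)=4. stock: 47 - 4 = 43. total_sold = 4
  Event 2 (sale 9): sell min(9,43)=9. stock: 43 - 9 = 34. total_sold = 13
  Event 3 (sale 9): sell min(9,34)=9. stock: 34 - 9 = 25. total_sold = 22
  Event 4 (sale 25): sell min(25,25)=25. stock: 25 - 25 = 0. total_sold = 47
  Event 5 (sale 2): sell min(2,0)=0. stock: 0 - 0 = 0. total_sold = 47
  Event 6 (restock 12): 0 + 12 = 12
  Event 7 (restock 13): 12 + 13 = 25
  Event 8 (restock 8): 25 + 8 = 33
Final: stock = 33, total_sold = 47

Checking against threshold 14:
  After event 1: stock=43 > 14
  After event 2: stock=34 > 14
  After event 3: stock=25 > 14
  After event 4: stock=0 <= 14 -> ALERT
  After event 5: stock=0 <= 14 -> ALERT
  After event 6: stock=12 <= 14 -> ALERT
  After event 7: stock=25 > 14
  After event 8: stock=33 > 14
Alert events: [4, 5, 6]. Count = 3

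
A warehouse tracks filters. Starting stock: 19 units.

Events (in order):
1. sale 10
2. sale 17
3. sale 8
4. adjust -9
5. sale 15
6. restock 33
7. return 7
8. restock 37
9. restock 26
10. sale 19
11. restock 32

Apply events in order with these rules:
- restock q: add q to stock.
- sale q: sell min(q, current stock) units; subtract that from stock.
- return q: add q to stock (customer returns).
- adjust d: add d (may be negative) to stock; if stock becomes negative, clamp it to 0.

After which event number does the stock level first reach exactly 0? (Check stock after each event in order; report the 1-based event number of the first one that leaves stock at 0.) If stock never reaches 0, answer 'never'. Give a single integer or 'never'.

Processing events:
Start: stock = 19
  Event 1 (sale 10): sell min(10,19)=10. stock: 19 - 10 = 9. total_sold = 10
  Event 2 (sale 17): sell min(17,9)=9. stock: 9 - 9 = 0. total_sold = 19
  Event 3 (sale 8): sell min(8,0)=0. stock: 0 - 0 = 0. total_sold = 19
  Event 4 (adjust -9): 0 + -9 = 0 (clamped to 0)
  Event 5 (sale 15): sell min(15,0)=0. stock: 0 - 0 = 0. total_sold = 19
  Event 6 (restock 33): 0 + 33 = 33
  Event 7 (return 7): 33 + 7 = 40
  Event 8 (restock 37): 40 + 37 = 77
  Event 9 (restock 26): 77 + 26 = 103
  Event 10 (sale 19): sell min(19,103)=19. stock: 103 - 19 = 84. total_sold = 38
  Event 11 (restock 32): 84 + 32 = 116
Final: stock = 116, total_sold = 38

First zero at event 2.

Answer: 2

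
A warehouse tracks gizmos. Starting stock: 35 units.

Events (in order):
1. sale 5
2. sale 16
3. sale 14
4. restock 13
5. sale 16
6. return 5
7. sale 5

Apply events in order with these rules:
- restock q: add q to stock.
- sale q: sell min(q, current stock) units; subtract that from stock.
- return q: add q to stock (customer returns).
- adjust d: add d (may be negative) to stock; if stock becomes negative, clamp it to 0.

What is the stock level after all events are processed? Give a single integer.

Answer: 0

Derivation:
Processing events:
Start: stock = 35
  Event 1 (sale 5): sell min(5,35)=5. stock: 35 - 5 = 30. total_sold = 5
  Event 2 (sale 16): sell min(16,30)=16. stock: 30 - 16 = 14. total_sold = 21
  Event 3 (sale 14): sell min(14,14)=14. stock: 14 - 14 = 0. total_sold = 35
  Event 4 (restock 13): 0 + 13 = 13
  Event 5 (sale 16): sell min(16,13)=13. stock: 13 - 13 = 0. total_sold = 48
  Event 6 (return 5): 0 + 5 = 5
  Event 7 (sale 5): sell min(5,5)=5. stock: 5 - 5 = 0. total_sold = 53
Final: stock = 0, total_sold = 53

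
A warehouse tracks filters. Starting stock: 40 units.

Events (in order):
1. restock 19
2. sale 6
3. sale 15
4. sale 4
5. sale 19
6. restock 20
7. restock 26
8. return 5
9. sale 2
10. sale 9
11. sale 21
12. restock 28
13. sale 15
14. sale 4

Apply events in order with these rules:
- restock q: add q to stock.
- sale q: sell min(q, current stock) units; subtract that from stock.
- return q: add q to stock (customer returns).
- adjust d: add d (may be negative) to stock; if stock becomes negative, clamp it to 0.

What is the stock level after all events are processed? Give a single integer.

Answer: 43

Derivation:
Processing events:
Start: stock = 40
  Event 1 (restock 19): 40 + 19 = 59
  Event 2 (sale 6): sell min(6,59)=6. stock: 59 - 6 = 53. total_sold = 6
  Event 3 (sale 15): sell min(15,53)=15. stock: 53 - 15 = 38. total_sold = 21
  Event 4 (sale 4): sell min(4,38)=4. stock: 38 - 4 = 34. total_sold = 25
  Event 5 (sale 19): sell min(19,34)=19. stock: 34 - 19 = 15. total_sold = 44
  Event 6 (restock 20): 15 + 20 = 35
  Event 7 (restock 26): 35 + 26 = 61
  Event 8 (return 5): 61 + 5 = 66
  Event 9 (sale 2): sell min(2,66)=2. stock: 66 - 2 = 64. total_sold = 46
  Event 10 (sale 9): sell min(9,64)=9. stock: 64 - 9 = 55. total_sold = 55
  Event 11 (sale 21): sell min(21,55)=21. stock: 55 - 21 = 34. total_sold = 76
  Event 12 (restock 28): 34 + 28 = 62
  Event 13 (sale 15): sell min(15,62)=15. stock: 62 - 15 = 47. total_sold = 91
  Event 14 (sale 4): sell min(4,47)=4. stock: 47 - 4 = 43. total_sold = 95
Final: stock = 43, total_sold = 95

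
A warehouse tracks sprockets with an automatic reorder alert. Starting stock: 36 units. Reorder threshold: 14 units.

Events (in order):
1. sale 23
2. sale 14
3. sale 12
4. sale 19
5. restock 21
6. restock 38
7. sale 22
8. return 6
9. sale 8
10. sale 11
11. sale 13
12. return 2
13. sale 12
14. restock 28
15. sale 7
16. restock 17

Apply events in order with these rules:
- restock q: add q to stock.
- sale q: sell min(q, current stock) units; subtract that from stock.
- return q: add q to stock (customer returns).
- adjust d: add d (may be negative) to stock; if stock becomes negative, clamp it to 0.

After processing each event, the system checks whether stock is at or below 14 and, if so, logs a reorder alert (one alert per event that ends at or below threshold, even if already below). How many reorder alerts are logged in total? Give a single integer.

Answer: 7

Derivation:
Processing events:
Start: stock = 36
  Event 1 (sale 23): sell min(23,36)=23. stock: 36 - 23 = 13. total_sold = 23
  Event 2 (sale 14): sell min(14,13)=13. stock: 13 - 13 = 0. total_sold = 36
  Event 3 (sale 12): sell min(12,0)=0. stock: 0 - 0 = 0. total_sold = 36
  Event 4 (sale 19): sell min(19,0)=0. stock: 0 - 0 = 0. total_sold = 36
  Event 5 (restock 21): 0 + 21 = 21
  Event 6 (restock 38): 21 + 38 = 59
  Event 7 (sale 22): sell min(22,59)=22. stock: 59 - 22 = 37. total_sold = 58
  Event 8 (return 6): 37 + 6 = 43
  Event 9 (sale 8): sell min(8,43)=8. stock: 43 - 8 = 35. total_sold = 66
  Event 10 (sale 11): sell min(11,35)=11. stock: 35 - 11 = 24. total_sold = 77
  Event 11 (sale 13): sell min(13,24)=13. stock: 24 - 13 = 11. total_sold = 90
  Event 12 (return 2): 11 + 2 = 13
  Event 13 (sale 12): sell min(12,13)=12. stock: 13 - 12 = 1. total_sold = 102
  Event 14 (restock 28): 1 + 28 = 29
  Event 15 (sale 7): sell min(7,29)=7. stock: 29 - 7 = 22. total_sold = 109
  Event 16 (restock 17): 22 + 17 = 39
Final: stock = 39, total_sold = 109

Checking against threshold 14:
  After event 1: stock=13 <= 14 -> ALERT
  After event 2: stock=0 <= 14 -> ALERT
  After event 3: stock=0 <= 14 -> ALERT
  After event 4: stock=0 <= 14 -> ALERT
  After event 5: stock=21 > 14
  After event 6: stock=59 > 14
  After event 7: stock=37 > 14
  After event 8: stock=43 > 14
  After event 9: stock=35 > 14
  After event 10: stock=24 > 14
  After event 11: stock=11 <= 14 -> ALERT
  After event 12: stock=13 <= 14 -> ALERT
  After event 13: stock=1 <= 14 -> ALERT
  After event 14: stock=29 > 14
  After event 15: stock=22 > 14
  After event 16: stock=39 > 14
Alert events: [1, 2, 3, 4, 11, 12, 13]. Count = 7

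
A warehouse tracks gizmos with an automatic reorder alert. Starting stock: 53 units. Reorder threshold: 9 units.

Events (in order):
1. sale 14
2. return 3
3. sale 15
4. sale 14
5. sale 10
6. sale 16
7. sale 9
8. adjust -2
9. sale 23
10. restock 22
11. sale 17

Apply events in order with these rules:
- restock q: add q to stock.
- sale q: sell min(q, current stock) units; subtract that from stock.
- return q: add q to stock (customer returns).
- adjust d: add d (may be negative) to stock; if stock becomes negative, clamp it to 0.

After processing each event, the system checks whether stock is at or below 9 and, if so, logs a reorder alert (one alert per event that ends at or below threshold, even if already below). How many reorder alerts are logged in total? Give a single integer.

Processing events:
Start: stock = 53
  Event 1 (sale 14): sell min(14,53)=14. stock: 53 - 14 = 39. total_sold = 14
  Event 2 (return 3): 39 + 3 = 42
  Event 3 (sale 15): sell min(15,42)=15. stock: 42 - 15 = 27. total_sold = 29
  Event 4 (sale 14): sell min(14,27)=14. stock: 27 - 14 = 13. total_sold = 43
  Event 5 (sale 10): sell min(10,13)=10. stock: 13 - 10 = 3. total_sold = 53
  Event 6 (sale 16): sell min(16,3)=3. stock: 3 - 3 = 0. total_sold = 56
  Event 7 (sale 9): sell min(9,0)=0. stock: 0 - 0 = 0. total_sold = 56
  Event 8 (adjust -2): 0 + -2 = 0 (clamped to 0)
  Event 9 (sale 23): sell min(23,0)=0. stock: 0 - 0 = 0. total_sold = 56
  Event 10 (restock 22): 0 + 22 = 22
  Event 11 (sale 17): sell min(17,22)=17. stock: 22 - 17 = 5. total_sold = 73
Final: stock = 5, total_sold = 73

Checking against threshold 9:
  After event 1: stock=39 > 9
  After event 2: stock=42 > 9
  After event 3: stock=27 > 9
  After event 4: stock=13 > 9
  After event 5: stock=3 <= 9 -> ALERT
  After event 6: stock=0 <= 9 -> ALERT
  After event 7: stock=0 <= 9 -> ALERT
  After event 8: stock=0 <= 9 -> ALERT
  After event 9: stock=0 <= 9 -> ALERT
  After event 10: stock=22 > 9
  After event 11: stock=5 <= 9 -> ALERT
Alert events: [5, 6, 7, 8, 9, 11]. Count = 6

Answer: 6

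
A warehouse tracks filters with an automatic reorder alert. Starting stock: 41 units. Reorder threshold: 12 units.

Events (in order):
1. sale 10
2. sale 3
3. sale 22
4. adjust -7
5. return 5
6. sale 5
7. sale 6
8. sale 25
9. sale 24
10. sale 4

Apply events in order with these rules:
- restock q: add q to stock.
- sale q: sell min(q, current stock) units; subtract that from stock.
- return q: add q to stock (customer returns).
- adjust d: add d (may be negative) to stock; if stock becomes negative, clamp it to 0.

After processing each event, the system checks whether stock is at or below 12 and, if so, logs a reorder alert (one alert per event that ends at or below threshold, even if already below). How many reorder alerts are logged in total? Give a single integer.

Answer: 8

Derivation:
Processing events:
Start: stock = 41
  Event 1 (sale 10): sell min(10,41)=10. stock: 41 - 10 = 31. total_sold = 10
  Event 2 (sale 3): sell min(3,31)=3. stock: 31 - 3 = 28. total_sold = 13
  Event 3 (sale 22): sell min(22,28)=22. stock: 28 - 22 = 6. total_sold = 35
  Event 4 (adjust -7): 6 + -7 = 0 (clamped to 0)
  Event 5 (return 5): 0 + 5 = 5
  Event 6 (sale 5): sell min(5,5)=5. stock: 5 - 5 = 0. total_sold = 40
  Event 7 (sale 6): sell min(6,0)=0. stock: 0 - 0 = 0. total_sold = 40
  Event 8 (sale 25): sell min(25,0)=0. stock: 0 - 0 = 0. total_sold = 40
  Event 9 (sale 24): sell min(24,0)=0. stock: 0 - 0 = 0. total_sold = 40
  Event 10 (sale 4): sell min(4,0)=0. stock: 0 - 0 = 0. total_sold = 40
Final: stock = 0, total_sold = 40

Checking against threshold 12:
  After event 1: stock=31 > 12
  After event 2: stock=28 > 12
  After event 3: stock=6 <= 12 -> ALERT
  After event 4: stock=0 <= 12 -> ALERT
  After event 5: stock=5 <= 12 -> ALERT
  After event 6: stock=0 <= 12 -> ALERT
  After event 7: stock=0 <= 12 -> ALERT
  After event 8: stock=0 <= 12 -> ALERT
  After event 9: stock=0 <= 12 -> ALERT
  After event 10: stock=0 <= 12 -> ALERT
Alert events: [3, 4, 5, 6, 7, 8, 9, 10]. Count = 8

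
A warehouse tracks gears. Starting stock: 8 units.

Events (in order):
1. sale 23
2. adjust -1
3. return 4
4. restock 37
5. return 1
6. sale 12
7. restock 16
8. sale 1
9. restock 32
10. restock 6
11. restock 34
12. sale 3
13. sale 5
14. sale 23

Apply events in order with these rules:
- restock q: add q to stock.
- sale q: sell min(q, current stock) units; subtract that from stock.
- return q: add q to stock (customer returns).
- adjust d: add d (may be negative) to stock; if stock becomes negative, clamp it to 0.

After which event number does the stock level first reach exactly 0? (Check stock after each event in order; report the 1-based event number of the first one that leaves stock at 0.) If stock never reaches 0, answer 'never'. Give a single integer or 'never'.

Processing events:
Start: stock = 8
  Event 1 (sale 23): sell min(23,8)=8. stock: 8 - 8 = 0. total_sold = 8
  Event 2 (adjust -1): 0 + -1 = 0 (clamped to 0)
  Event 3 (return 4): 0 + 4 = 4
  Event 4 (restock 37): 4 + 37 = 41
  Event 5 (return 1): 41 + 1 = 42
  Event 6 (sale 12): sell min(12,42)=12. stock: 42 - 12 = 30. total_sold = 20
  Event 7 (restock 16): 30 + 16 = 46
  Event 8 (sale 1): sell min(1,46)=1. stock: 46 - 1 = 45. total_sold = 21
  Event 9 (restock 32): 45 + 32 = 77
  Event 10 (restock 6): 77 + 6 = 83
  Event 11 (restock 34): 83 + 34 = 117
  Event 12 (sale 3): sell min(3,117)=3. stock: 117 - 3 = 114. total_sold = 24
  Event 13 (sale 5): sell min(5,114)=5. stock: 114 - 5 = 109. total_sold = 29
  Event 14 (sale 23): sell min(23,109)=23. stock: 109 - 23 = 86. total_sold = 52
Final: stock = 86, total_sold = 52

First zero at event 1.

Answer: 1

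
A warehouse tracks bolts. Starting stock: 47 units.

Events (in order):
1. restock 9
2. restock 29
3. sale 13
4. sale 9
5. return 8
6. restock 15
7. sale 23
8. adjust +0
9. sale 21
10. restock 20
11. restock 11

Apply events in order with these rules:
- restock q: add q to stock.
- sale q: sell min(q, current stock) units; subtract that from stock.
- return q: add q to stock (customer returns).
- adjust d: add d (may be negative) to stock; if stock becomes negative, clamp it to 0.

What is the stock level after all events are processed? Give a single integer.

Answer: 73

Derivation:
Processing events:
Start: stock = 47
  Event 1 (restock 9): 47 + 9 = 56
  Event 2 (restock 29): 56 + 29 = 85
  Event 3 (sale 13): sell min(13,85)=13. stock: 85 - 13 = 72. total_sold = 13
  Event 4 (sale 9): sell min(9,72)=9. stock: 72 - 9 = 63. total_sold = 22
  Event 5 (return 8): 63 + 8 = 71
  Event 6 (restock 15): 71 + 15 = 86
  Event 7 (sale 23): sell min(23,86)=23. stock: 86 - 23 = 63. total_sold = 45
  Event 8 (adjust +0): 63 + 0 = 63
  Event 9 (sale 21): sell min(21,63)=21. stock: 63 - 21 = 42. total_sold = 66
  Event 10 (restock 20): 42 + 20 = 62
  Event 11 (restock 11): 62 + 11 = 73
Final: stock = 73, total_sold = 66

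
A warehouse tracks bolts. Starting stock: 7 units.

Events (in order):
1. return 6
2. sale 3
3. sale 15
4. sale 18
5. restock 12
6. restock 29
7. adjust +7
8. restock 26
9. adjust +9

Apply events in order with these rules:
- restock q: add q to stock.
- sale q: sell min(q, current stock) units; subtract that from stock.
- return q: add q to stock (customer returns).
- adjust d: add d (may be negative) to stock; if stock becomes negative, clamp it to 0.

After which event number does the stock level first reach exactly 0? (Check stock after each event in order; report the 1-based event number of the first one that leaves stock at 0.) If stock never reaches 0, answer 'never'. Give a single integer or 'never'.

Processing events:
Start: stock = 7
  Event 1 (return 6): 7 + 6 = 13
  Event 2 (sale 3): sell min(3,13)=3. stock: 13 - 3 = 10. total_sold = 3
  Event 3 (sale 15): sell min(15,10)=10. stock: 10 - 10 = 0. total_sold = 13
  Event 4 (sale 18): sell min(18,0)=0. stock: 0 - 0 = 0. total_sold = 13
  Event 5 (restock 12): 0 + 12 = 12
  Event 6 (restock 29): 12 + 29 = 41
  Event 7 (adjust +7): 41 + 7 = 48
  Event 8 (restock 26): 48 + 26 = 74
  Event 9 (adjust +9): 74 + 9 = 83
Final: stock = 83, total_sold = 13

First zero at event 3.

Answer: 3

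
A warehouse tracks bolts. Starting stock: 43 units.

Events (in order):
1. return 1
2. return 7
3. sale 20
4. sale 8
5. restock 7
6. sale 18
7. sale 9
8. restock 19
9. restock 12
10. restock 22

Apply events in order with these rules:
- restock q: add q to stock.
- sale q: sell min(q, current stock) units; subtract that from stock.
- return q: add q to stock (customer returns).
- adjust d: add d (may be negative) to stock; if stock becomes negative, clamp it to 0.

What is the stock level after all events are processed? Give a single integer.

Answer: 56

Derivation:
Processing events:
Start: stock = 43
  Event 1 (return 1): 43 + 1 = 44
  Event 2 (return 7): 44 + 7 = 51
  Event 3 (sale 20): sell min(20,51)=20. stock: 51 - 20 = 31. total_sold = 20
  Event 4 (sale 8): sell min(8,31)=8. stock: 31 - 8 = 23. total_sold = 28
  Event 5 (restock 7): 23 + 7 = 30
  Event 6 (sale 18): sell min(18,30)=18. stock: 30 - 18 = 12. total_sold = 46
  Event 7 (sale 9): sell min(9,12)=9. stock: 12 - 9 = 3. total_sold = 55
  Event 8 (restock 19): 3 + 19 = 22
  Event 9 (restock 12): 22 + 12 = 34
  Event 10 (restock 22): 34 + 22 = 56
Final: stock = 56, total_sold = 55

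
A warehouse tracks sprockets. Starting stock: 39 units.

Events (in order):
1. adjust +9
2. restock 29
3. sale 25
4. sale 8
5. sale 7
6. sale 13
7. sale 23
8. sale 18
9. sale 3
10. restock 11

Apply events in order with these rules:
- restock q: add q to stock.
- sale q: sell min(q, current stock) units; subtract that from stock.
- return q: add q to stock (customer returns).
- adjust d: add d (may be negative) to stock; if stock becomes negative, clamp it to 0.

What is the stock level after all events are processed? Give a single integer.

Answer: 11

Derivation:
Processing events:
Start: stock = 39
  Event 1 (adjust +9): 39 + 9 = 48
  Event 2 (restock 29): 48 + 29 = 77
  Event 3 (sale 25): sell min(25,77)=25. stock: 77 - 25 = 52. total_sold = 25
  Event 4 (sale 8): sell min(8,52)=8. stock: 52 - 8 = 44. total_sold = 33
  Event 5 (sale 7): sell min(7,44)=7. stock: 44 - 7 = 37. total_sold = 40
  Event 6 (sale 13): sell min(13,37)=13. stock: 37 - 13 = 24. total_sold = 53
  Event 7 (sale 23): sell min(23,24)=23. stock: 24 - 23 = 1. total_sold = 76
  Event 8 (sale 18): sell min(18,1)=1. stock: 1 - 1 = 0. total_sold = 77
  Event 9 (sale 3): sell min(3,0)=0. stock: 0 - 0 = 0. total_sold = 77
  Event 10 (restock 11): 0 + 11 = 11
Final: stock = 11, total_sold = 77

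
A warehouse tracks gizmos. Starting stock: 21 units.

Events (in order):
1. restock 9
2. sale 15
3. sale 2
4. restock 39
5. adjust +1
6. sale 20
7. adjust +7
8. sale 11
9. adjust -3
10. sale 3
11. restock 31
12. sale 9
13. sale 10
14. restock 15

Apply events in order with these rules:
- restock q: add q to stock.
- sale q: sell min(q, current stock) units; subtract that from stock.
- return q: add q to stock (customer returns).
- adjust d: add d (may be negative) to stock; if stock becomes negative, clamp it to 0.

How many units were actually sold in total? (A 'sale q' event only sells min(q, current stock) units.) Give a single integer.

Answer: 70

Derivation:
Processing events:
Start: stock = 21
  Event 1 (restock 9): 21 + 9 = 30
  Event 2 (sale 15): sell min(15,30)=15. stock: 30 - 15 = 15. total_sold = 15
  Event 3 (sale 2): sell min(2,15)=2. stock: 15 - 2 = 13. total_sold = 17
  Event 4 (restock 39): 13 + 39 = 52
  Event 5 (adjust +1): 52 + 1 = 53
  Event 6 (sale 20): sell min(20,53)=20. stock: 53 - 20 = 33. total_sold = 37
  Event 7 (adjust +7): 33 + 7 = 40
  Event 8 (sale 11): sell min(11,40)=11. stock: 40 - 11 = 29. total_sold = 48
  Event 9 (adjust -3): 29 + -3 = 26
  Event 10 (sale 3): sell min(3,26)=3. stock: 26 - 3 = 23. total_sold = 51
  Event 11 (restock 31): 23 + 31 = 54
  Event 12 (sale 9): sell min(9,54)=9. stock: 54 - 9 = 45. total_sold = 60
  Event 13 (sale 10): sell min(10,45)=10. stock: 45 - 10 = 35. total_sold = 70
  Event 14 (restock 15): 35 + 15 = 50
Final: stock = 50, total_sold = 70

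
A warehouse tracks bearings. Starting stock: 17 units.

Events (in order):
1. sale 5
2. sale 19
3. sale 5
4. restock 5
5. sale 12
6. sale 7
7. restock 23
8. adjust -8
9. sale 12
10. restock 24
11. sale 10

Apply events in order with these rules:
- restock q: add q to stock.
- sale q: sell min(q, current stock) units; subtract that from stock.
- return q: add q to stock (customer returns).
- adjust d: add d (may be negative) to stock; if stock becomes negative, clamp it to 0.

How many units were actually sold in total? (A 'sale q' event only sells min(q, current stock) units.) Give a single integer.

Answer: 44

Derivation:
Processing events:
Start: stock = 17
  Event 1 (sale 5): sell min(5,17)=5. stock: 17 - 5 = 12. total_sold = 5
  Event 2 (sale 19): sell min(19,12)=12. stock: 12 - 12 = 0. total_sold = 17
  Event 3 (sale 5): sell min(5,0)=0. stock: 0 - 0 = 0. total_sold = 17
  Event 4 (restock 5): 0 + 5 = 5
  Event 5 (sale 12): sell min(12,5)=5. stock: 5 - 5 = 0. total_sold = 22
  Event 6 (sale 7): sell min(7,0)=0. stock: 0 - 0 = 0. total_sold = 22
  Event 7 (restock 23): 0 + 23 = 23
  Event 8 (adjust -8): 23 + -8 = 15
  Event 9 (sale 12): sell min(12,15)=12. stock: 15 - 12 = 3. total_sold = 34
  Event 10 (restock 24): 3 + 24 = 27
  Event 11 (sale 10): sell min(10,27)=10. stock: 27 - 10 = 17. total_sold = 44
Final: stock = 17, total_sold = 44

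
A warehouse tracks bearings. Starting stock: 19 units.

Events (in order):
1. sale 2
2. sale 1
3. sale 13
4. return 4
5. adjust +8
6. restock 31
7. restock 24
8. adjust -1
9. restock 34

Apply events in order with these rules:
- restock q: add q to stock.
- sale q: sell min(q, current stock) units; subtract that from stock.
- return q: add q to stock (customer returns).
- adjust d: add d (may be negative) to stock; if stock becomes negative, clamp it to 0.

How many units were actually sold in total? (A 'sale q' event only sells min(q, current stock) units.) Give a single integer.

Processing events:
Start: stock = 19
  Event 1 (sale 2): sell min(2,19)=2. stock: 19 - 2 = 17. total_sold = 2
  Event 2 (sale 1): sell min(1,17)=1. stock: 17 - 1 = 16. total_sold = 3
  Event 3 (sale 13): sell min(13,16)=13. stock: 16 - 13 = 3. total_sold = 16
  Event 4 (return 4): 3 + 4 = 7
  Event 5 (adjust +8): 7 + 8 = 15
  Event 6 (restock 31): 15 + 31 = 46
  Event 7 (restock 24): 46 + 24 = 70
  Event 8 (adjust -1): 70 + -1 = 69
  Event 9 (restock 34): 69 + 34 = 103
Final: stock = 103, total_sold = 16

Answer: 16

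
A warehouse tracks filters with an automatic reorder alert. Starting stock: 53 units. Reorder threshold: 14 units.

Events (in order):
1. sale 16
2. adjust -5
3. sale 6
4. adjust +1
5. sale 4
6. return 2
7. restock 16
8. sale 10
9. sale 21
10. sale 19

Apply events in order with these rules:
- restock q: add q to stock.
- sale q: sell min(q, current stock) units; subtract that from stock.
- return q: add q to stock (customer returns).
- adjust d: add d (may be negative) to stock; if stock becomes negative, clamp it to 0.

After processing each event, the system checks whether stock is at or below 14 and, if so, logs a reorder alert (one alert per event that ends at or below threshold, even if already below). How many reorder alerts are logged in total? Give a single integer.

Answer: 2

Derivation:
Processing events:
Start: stock = 53
  Event 1 (sale 16): sell min(16,53)=16. stock: 53 - 16 = 37. total_sold = 16
  Event 2 (adjust -5): 37 + -5 = 32
  Event 3 (sale 6): sell min(6,32)=6. stock: 32 - 6 = 26. total_sold = 22
  Event 4 (adjust +1): 26 + 1 = 27
  Event 5 (sale 4): sell min(4,27)=4. stock: 27 - 4 = 23. total_sold = 26
  Event 6 (return 2): 23 + 2 = 25
  Event 7 (restock 16): 25 + 16 = 41
  Event 8 (sale 10): sell min(10,41)=10. stock: 41 - 10 = 31. total_sold = 36
  Event 9 (sale 21): sell min(21,31)=21. stock: 31 - 21 = 10. total_sold = 57
  Event 10 (sale 19): sell min(19,10)=10. stock: 10 - 10 = 0. total_sold = 67
Final: stock = 0, total_sold = 67

Checking against threshold 14:
  After event 1: stock=37 > 14
  After event 2: stock=32 > 14
  After event 3: stock=26 > 14
  After event 4: stock=27 > 14
  After event 5: stock=23 > 14
  After event 6: stock=25 > 14
  After event 7: stock=41 > 14
  After event 8: stock=31 > 14
  After event 9: stock=10 <= 14 -> ALERT
  After event 10: stock=0 <= 14 -> ALERT
Alert events: [9, 10]. Count = 2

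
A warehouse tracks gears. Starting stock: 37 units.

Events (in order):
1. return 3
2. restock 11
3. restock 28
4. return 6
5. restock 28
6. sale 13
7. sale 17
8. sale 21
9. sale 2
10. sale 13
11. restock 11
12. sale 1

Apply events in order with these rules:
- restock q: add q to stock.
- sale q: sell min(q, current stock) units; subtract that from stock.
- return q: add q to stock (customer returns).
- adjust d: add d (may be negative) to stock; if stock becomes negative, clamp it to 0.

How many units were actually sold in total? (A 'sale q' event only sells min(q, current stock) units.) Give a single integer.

Answer: 67

Derivation:
Processing events:
Start: stock = 37
  Event 1 (return 3): 37 + 3 = 40
  Event 2 (restock 11): 40 + 11 = 51
  Event 3 (restock 28): 51 + 28 = 79
  Event 4 (return 6): 79 + 6 = 85
  Event 5 (restock 28): 85 + 28 = 113
  Event 6 (sale 13): sell min(13,113)=13. stock: 113 - 13 = 100. total_sold = 13
  Event 7 (sale 17): sell min(17,100)=17. stock: 100 - 17 = 83. total_sold = 30
  Event 8 (sale 21): sell min(21,83)=21. stock: 83 - 21 = 62. total_sold = 51
  Event 9 (sale 2): sell min(2,62)=2. stock: 62 - 2 = 60. total_sold = 53
  Event 10 (sale 13): sell min(13,60)=13. stock: 60 - 13 = 47. total_sold = 66
  Event 11 (restock 11): 47 + 11 = 58
  Event 12 (sale 1): sell min(1,58)=1. stock: 58 - 1 = 57. total_sold = 67
Final: stock = 57, total_sold = 67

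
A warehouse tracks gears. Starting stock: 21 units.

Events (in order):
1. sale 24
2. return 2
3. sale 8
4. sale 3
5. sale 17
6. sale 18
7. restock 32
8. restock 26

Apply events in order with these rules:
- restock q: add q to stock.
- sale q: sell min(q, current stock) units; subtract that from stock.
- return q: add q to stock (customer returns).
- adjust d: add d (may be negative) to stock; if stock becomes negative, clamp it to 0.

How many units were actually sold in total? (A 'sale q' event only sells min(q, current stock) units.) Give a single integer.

Processing events:
Start: stock = 21
  Event 1 (sale 24): sell min(24,21)=21. stock: 21 - 21 = 0. total_sold = 21
  Event 2 (return 2): 0 + 2 = 2
  Event 3 (sale 8): sell min(8,2)=2. stock: 2 - 2 = 0. total_sold = 23
  Event 4 (sale 3): sell min(3,0)=0. stock: 0 - 0 = 0. total_sold = 23
  Event 5 (sale 17): sell min(17,0)=0. stock: 0 - 0 = 0. total_sold = 23
  Event 6 (sale 18): sell min(18,0)=0. stock: 0 - 0 = 0. total_sold = 23
  Event 7 (restock 32): 0 + 32 = 32
  Event 8 (restock 26): 32 + 26 = 58
Final: stock = 58, total_sold = 23

Answer: 23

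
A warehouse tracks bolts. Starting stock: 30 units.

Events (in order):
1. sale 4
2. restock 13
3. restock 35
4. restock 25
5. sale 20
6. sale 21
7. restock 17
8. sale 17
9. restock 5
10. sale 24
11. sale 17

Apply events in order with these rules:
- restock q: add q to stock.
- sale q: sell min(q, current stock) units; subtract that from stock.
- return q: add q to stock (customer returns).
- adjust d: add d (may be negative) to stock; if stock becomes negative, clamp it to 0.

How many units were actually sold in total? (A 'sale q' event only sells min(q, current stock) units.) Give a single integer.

Answer: 103

Derivation:
Processing events:
Start: stock = 30
  Event 1 (sale 4): sell min(4,30)=4. stock: 30 - 4 = 26. total_sold = 4
  Event 2 (restock 13): 26 + 13 = 39
  Event 3 (restock 35): 39 + 35 = 74
  Event 4 (restock 25): 74 + 25 = 99
  Event 5 (sale 20): sell min(20,99)=20. stock: 99 - 20 = 79. total_sold = 24
  Event 6 (sale 21): sell min(21,79)=21. stock: 79 - 21 = 58. total_sold = 45
  Event 7 (restock 17): 58 + 17 = 75
  Event 8 (sale 17): sell min(17,75)=17. stock: 75 - 17 = 58. total_sold = 62
  Event 9 (restock 5): 58 + 5 = 63
  Event 10 (sale 24): sell min(24,63)=24. stock: 63 - 24 = 39. total_sold = 86
  Event 11 (sale 17): sell min(17,39)=17. stock: 39 - 17 = 22. total_sold = 103
Final: stock = 22, total_sold = 103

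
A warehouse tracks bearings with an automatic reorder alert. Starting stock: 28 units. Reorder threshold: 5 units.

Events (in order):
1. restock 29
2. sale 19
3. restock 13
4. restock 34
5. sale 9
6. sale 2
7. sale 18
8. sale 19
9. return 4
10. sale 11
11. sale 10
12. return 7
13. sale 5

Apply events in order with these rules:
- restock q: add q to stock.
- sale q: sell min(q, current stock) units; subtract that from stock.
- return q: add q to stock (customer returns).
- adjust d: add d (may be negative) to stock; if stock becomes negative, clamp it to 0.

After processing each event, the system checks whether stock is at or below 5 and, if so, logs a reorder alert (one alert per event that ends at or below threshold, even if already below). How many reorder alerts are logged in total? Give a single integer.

Processing events:
Start: stock = 28
  Event 1 (restock 29): 28 + 29 = 57
  Event 2 (sale 19): sell min(19,57)=19. stock: 57 - 19 = 38. total_sold = 19
  Event 3 (restock 13): 38 + 13 = 51
  Event 4 (restock 34): 51 + 34 = 85
  Event 5 (sale 9): sell min(9,85)=9. stock: 85 - 9 = 76. total_sold = 28
  Event 6 (sale 2): sell min(2,76)=2. stock: 76 - 2 = 74. total_sold = 30
  Event 7 (sale 18): sell min(18,74)=18. stock: 74 - 18 = 56. total_sold = 48
  Event 8 (sale 19): sell min(19,56)=19. stock: 56 - 19 = 37. total_sold = 67
  Event 9 (return 4): 37 + 4 = 41
  Event 10 (sale 11): sell min(11,41)=11. stock: 41 - 11 = 30. total_sold = 78
  Event 11 (sale 10): sell min(10,30)=10. stock: 30 - 10 = 20. total_sold = 88
  Event 12 (return 7): 20 + 7 = 27
  Event 13 (sale 5): sell min(5,27)=5. stock: 27 - 5 = 22. total_sold = 93
Final: stock = 22, total_sold = 93

Checking against threshold 5:
  After event 1: stock=57 > 5
  After event 2: stock=38 > 5
  After event 3: stock=51 > 5
  After event 4: stock=85 > 5
  After event 5: stock=76 > 5
  After event 6: stock=74 > 5
  After event 7: stock=56 > 5
  After event 8: stock=37 > 5
  After event 9: stock=41 > 5
  After event 10: stock=30 > 5
  After event 11: stock=20 > 5
  After event 12: stock=27 > 5
  After event 13: stock=22 > 5
Alert events: []. Count = 0

Answer: 0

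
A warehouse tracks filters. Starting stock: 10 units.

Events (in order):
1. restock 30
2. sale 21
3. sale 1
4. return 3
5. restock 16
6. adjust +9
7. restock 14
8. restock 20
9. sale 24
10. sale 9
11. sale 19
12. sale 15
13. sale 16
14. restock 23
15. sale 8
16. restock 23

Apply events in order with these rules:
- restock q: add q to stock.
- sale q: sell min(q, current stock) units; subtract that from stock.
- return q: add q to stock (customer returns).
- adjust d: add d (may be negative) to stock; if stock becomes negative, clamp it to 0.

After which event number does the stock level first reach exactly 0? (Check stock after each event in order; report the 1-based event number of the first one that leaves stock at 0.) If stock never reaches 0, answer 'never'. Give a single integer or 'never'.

Processing events:
Start: stock = 10
  Event 1 (restock 30): 10 + 30 = 40
  Event 2 (sale 21): sell min(21,40)=21. stock: 40 - 21 = 19. total_sold = 21
  Event 3 (sale 1): sell min(1,19)=1. stock: 19 - 1 = 18. total_sold = 22
  Event 4 (return 3): 18 + 3 = 21
  Event 5 (restock 16): 21 + 16 = 37
  Event 6 (adjust +9): 37 + 9 = 46
  Event 7 (restock 14): 46 + 14 = 60
  Event 8 (restock 20): 60 + 20 = 80
  Event 9 (sale 24): sell min(24,80)=24. stock: 80 - 24 = 56. total_sold = 46
  Event 10 (sale 9): sell min(9,56)=9. stock: 56 - 9 = 47. total_sold = 55
  Event 11 (sale 19): sell min(19,47)=19. stock: 47 - 19 = 28. total_sold = 74
  Event 12 (sale 15): sell min(15,28)=15. stock: 28 - 15 = 13. total_sold = 89
  Event 13 (sale 16): sell min(16,13)=13. stock: 13 - 13 = 0. total_sold = 102
  Event 14 (restock 23): 0 + 23 = 23
  Event 15 (sale 8): sell min(8,23)=8. stock: 23 - 8 = 15. total_sold = 110
  Event 16 (restock 23): 15 + 23 = 38
Final: stock = 38, total_sold = 110

First zero at event 13.

Answer: 13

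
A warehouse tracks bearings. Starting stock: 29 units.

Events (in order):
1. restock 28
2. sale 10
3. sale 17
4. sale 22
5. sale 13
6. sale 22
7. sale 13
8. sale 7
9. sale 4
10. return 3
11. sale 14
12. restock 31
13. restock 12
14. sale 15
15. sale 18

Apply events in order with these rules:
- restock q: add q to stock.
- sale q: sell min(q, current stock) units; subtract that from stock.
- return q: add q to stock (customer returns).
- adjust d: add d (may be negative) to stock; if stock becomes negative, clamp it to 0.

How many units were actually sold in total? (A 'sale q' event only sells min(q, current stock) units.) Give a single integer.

Processing events:
Start: stock = 29
  Event 1 (restock 28): 29 + 28 = 57
  Event 2 (sale 10): sell min(10,57)=10. stock: 57 - 10 = 47. total_sold = 10
  Event 3 (sale 17): sell min(17,47)=17. stock: 47 - 17 = 30. total_sold = 27
  Event 4 (sale 22): sell min(22,30)=22. stock: 30 - 22 = 8. total_sold = 49
  Event 5 (sale 13): sell min(13,8)=8. stock: 8 - 8 = 0. total_sold = 57
  Event 6 (sale 22): sell min(22,0)=0. stock: 0 - 0 = 0. total_sold = 57
  Event 7 (sale 13): sell min(13,0)=0. stock: 0 - 0 = 0. total_sold = 57
  Event 8 (sale 7): sell min(7,0)=0. stock: 0 - 0 = 0. total_sold = 57
  Event 9 (sale 4): sell min(4,0)=0. stock: 0 - 0 = 0. total_sold = 57
  Event 10 (return 3): 0 + 3 = 3
  Event 11 (sale 14): sell min(14,3)=3. stock: 3 - 3 = 0. total_sold = 60
  Event 12 (restock 31): 0 + 31 = 31
  Event 13 (restock 12): 31 + 12 = 43
  Event 14 (sale 15): sell min(15,43)=15. stock: 43 - 15 = 28. total_sold = 75
  Event 15 (sale 18): sell min(18,28)=18. stock: 28 - 18 = 10. total_sold = 93
Final: stock = 10, total_sold = 93

Answer: 93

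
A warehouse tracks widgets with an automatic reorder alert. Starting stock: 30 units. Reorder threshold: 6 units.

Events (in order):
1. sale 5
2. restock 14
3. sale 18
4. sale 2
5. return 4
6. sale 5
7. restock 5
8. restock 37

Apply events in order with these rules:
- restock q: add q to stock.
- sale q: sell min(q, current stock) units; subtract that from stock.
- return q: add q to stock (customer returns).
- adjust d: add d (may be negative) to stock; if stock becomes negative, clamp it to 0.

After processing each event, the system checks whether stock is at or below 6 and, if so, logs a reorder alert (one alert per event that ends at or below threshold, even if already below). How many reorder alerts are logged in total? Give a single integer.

Processing events:
Start: stock = 30
  Event 1 (sale 5): sell min(5,30)=5. stock: 30 - 5 = 25. total_sold = 5
  Event 2 (restock 14): 25 + 14 = 39
  Event 3 (sale 18): sell min(18,39)=18. stock: 39 - 18 = 21. total_sold = 23
  Event 4 (sale 2): sell min(2,21)=2. stock: 21 - 2 = 19. total_sold = 25
  Event 5 (return 4): 19 + 4 = 23
  Event 6 (sale 5): sell min(5,23)=5. stock: 23 - 5 = 18. total_sold = 30
  Event 7 (restock 5): 18 + 5 = 23
  Event 8 (restock 37): 23 + 37 = 60
Final: stock = 60, total_sold = 30

Checking against threshold 6:
  After event 1: stock=25 > 6
  After event 2: stock=39 > 6
  After event 3: stock=21 > 6
  After event 4: stock=19 > 6
  After event 5: stock=23 > 6
  After event 6: stock=18 > 6
  After event 7: stock=23 > 6
  After event 8: stock=60 > 6
Alert events: []. Count = 0

Answer: 0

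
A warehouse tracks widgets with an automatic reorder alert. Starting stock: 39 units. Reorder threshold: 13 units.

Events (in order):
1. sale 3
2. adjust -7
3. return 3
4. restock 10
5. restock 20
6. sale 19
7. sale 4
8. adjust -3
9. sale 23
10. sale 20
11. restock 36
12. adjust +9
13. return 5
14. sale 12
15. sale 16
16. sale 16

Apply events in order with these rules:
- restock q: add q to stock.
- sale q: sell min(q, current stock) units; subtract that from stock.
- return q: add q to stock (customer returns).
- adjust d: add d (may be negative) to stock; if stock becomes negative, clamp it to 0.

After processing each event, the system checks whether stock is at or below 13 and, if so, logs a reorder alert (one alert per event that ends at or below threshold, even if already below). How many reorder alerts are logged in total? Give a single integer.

Answer: 3

Derivation:
Processing events:
Start: stock = 39
  Event 1 (sale 3): sell min(3,39)=3. stock: 39 - 3 = 36. total_sold = 3
  Event 2 (adjust -7): 36 + -7 = 29
  Event 3 (return 3): 29 + 3 = 32
  Event 4 (restock 10): 32 + 10 = 42
  Event 5 (restock 20): 42 + 20 = 62
  Event 6 (sale 19): sell min(19,62)=19. stock: 62 - 19 = 43. total_sold = 22
  Event 7 (sale 4): sell min(4,43)=4. stock: 43 - 4 = 39. total_sold = 26
  Event 8 (adjust -3): 39 + -3 = 36
  Event 9 (sale 23): sell min(23,36)=23. stock: 36 - 23 = 13. total_sold = 49
  Event 10 (sale 20): sell min(20,13)=13. stock: 13 - 13 = 0. total_sold = 62
  Event 11 (restock 36): 0 + 36 = 36
  Event 12 (adjust +9): 36 + 9 = 45
  Event 13 (return 5): 45 + 5 = 50
  Event 14 (sale 12): sell min(12,50)=12. stock: 50 - 12 = 38. total_sold = 74
  Event 15 (sale 16): sell min(16,38)=16. stock: 38 - 16 = 22. total_sold = 90
  Event 16 (sale 16): sell min(16,22)=16. stock: 22 - 16 = 6. total_sold = 106
Final: stock = 6, total_sold = 106

Checking against threshold 13:
  After event 1: stock=36 > 13
  After event 2: stock=29 > 13
  After event 3: stock=32 > 13
  After event 4: stock=42 > 13
  After event 5: stock=62 > 13
  After event 6: stock=43 > 13
  After event 7: stock=39 > 13
  After event 8: stock=36 > 13
  After event 9: stock=13 <= 13 -> ALERT
  After event 10: stock=0 <= 13 -> ALERT
  After event 11: stock=36 > 13
  After event 12: stock=45 > 13
  After event 13: stock=50 > 13
  After event 14: stock=38 > 13
  After event 15: stock=22 > 13
  After event 16: stock=6 <= 13 -> ALERT
Alert events: [9, 10, 16]. Count = 3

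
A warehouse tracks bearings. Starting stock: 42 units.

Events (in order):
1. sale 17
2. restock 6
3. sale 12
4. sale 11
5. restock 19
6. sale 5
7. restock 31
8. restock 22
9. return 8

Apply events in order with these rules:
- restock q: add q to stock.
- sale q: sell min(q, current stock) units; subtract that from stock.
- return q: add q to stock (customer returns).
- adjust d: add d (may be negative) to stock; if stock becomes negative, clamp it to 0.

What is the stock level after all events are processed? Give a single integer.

Processing events:
Start: stock = 42
  Event 1 (sale 17): sell min(17,42)=17. stock: 42 - 17 = 25. total_sold = 17
  Event 2 (restock 6): 25 + 6 = 31
  Event 3 (sale 12): sell min(12,31)=12. stock: 31 - 12 = 19. total_sold = 29
  Event 4 (sale 11): sell min(11,19)=11. stock: 19 - 11 = 8. total_sold = 40
  Event 5 (restock 19): 8 + 19 = 27
  Event 6 (sale 5): sell min(5,27)=5. stock: 27 - 5 = 22. total_sold = 45
  Event 7 (restock 31): 22 + 31 = 53
  Event 8 (restock 22): 53 + 22 = 75
  Event 9 (return 8): 75 + 8 = 83
Final: stock = 83, total_sold = 45

Answer: 83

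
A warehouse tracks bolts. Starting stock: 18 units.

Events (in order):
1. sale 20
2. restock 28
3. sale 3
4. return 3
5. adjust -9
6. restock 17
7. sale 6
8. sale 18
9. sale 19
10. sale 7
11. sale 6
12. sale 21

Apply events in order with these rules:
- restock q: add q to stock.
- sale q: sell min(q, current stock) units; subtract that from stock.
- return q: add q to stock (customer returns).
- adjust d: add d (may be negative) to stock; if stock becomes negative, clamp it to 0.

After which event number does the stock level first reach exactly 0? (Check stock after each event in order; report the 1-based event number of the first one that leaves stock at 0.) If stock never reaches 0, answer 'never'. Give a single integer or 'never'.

Processing events:
Start: stock = 18
  Event 1 (sale 20): sell min(20,18)=18. stock: 18 - 18 = 0. total_sold = 18
  Event 2 (restock 28): 0 + 28 = 28
  Event 3 (sale 3): sell min(3,28)=3. stock: 28 - 3 = 25. total_sold = 21
  Event 4 (return 3): 25 + 3 = 28
  Event 5 (adjust -9): 28 + -9 = 19
  Event 6 (restock 17): 19 + 17 = 36
  Event 7 (sale 6): sell min(6,36)=6. stock: 36 - 6 = 30. total_sold = 27
  Event 8 (sale 18): sell min(18,30)=18. stock: 30 - 18 = 12. total_sold = 45
  Event 9 (sale 19): sell min(19,12)=12. stock: 12 - 12 = 0. total_sold = 57
  Event 10 (sale 7): sell min(7,0)=0. stock: 0 - 0 = 0. total_sold = 57
  Event 11 (sale 6): sell min(6,0)=0. stock: 0 - 0 = 0. total_sold = 57
  Event 12 (sale 21): sell min(21,0)=0. stock: 0 - 0 = 0. total_sold = 57
Final: stock = 0, total_sold = 57

First zero at event 1.

Answer: 1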